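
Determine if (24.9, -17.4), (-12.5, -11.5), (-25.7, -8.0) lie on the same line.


Cross product: ((-12.5)-24.9)*((-8)-(-17.4)) - ((-11.5)-(-17.4))*((-25.7)-24.9)
= -53.02

No, not collinear


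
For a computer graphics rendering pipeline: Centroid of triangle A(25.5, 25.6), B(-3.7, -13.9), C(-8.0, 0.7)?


Centroid = ((x_A+x_B+x_C)/3, (y_A+y_B+y_C)/3)
= ((25.5+(-3.7)+(-8))/3, (25.6+(-13.9)+0.7)/3)
= (4.6, 4.1333)

(4.6, 4.1333)


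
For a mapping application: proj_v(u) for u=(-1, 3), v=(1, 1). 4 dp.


u.v = 2, |v| = sqrt(2) = 1.4142
Scalar projection = u.v / |v| = 2 / sqrt(2) = 1.4142

1.4142


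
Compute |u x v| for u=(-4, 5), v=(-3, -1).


|u x v| = |(-4)*(-1) - 5*(-3)|
= |4 - (-15)| = 19

19


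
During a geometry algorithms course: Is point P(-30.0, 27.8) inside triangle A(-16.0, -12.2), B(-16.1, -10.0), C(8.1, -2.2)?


Cross products: AB x AP = 26.8, BC x BP = 1023.18, CA x CP = -1104
All same sign? no

No, outside


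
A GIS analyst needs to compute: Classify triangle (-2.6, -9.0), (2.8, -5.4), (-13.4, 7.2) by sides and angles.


Side lengths squared: AB^2=42.12, BC^2=421.2, CA^2=379.08
Sorted: [42.12, 379.08, 421.2]
By sides: Scalene, By angles: Right

Scalene, Right


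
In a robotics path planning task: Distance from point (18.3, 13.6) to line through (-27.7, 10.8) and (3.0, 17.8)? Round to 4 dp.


|cross product| = 236.04
|line direction| = sqrt(991.49) = 31.4879
Distance = 236.04/sqrt(991.49) = 7.4962

7.4962


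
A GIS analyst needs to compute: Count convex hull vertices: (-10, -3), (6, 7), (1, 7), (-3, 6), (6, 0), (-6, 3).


Convex hull vertices (CCW): (-10, -3), (6, 0), (6, 7), (1, 7), (-3, 6), (-6, 3)
Count = 6

6


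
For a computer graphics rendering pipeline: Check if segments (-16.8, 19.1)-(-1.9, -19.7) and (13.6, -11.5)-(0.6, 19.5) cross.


Cross products: d1=544.6, d2=587.1, d3=723.58, d4=681.08
d1*d2 < 0 and d3*d4 < 0? no

No, they don't intersect


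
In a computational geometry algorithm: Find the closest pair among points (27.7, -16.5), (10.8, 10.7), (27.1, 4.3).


d(P0,P1) = 32.0226, d(P0,P2) = 20.8087, d(P1,P2) = 17.5114
Closest: P1 and P2

Closest pair: (10.8, 10.7) and (27.1, 4.3), distance = 17.5114


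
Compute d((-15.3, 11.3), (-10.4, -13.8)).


dx=4.9, dy=-25.1
d^2 = 4.9^2 + (-25.1)^2 = 654.02
d = sqrt(654.02) = 25.5738

25.5738


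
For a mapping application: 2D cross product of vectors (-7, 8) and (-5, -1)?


u x v = u_x*v_y - u_y*v_x = (-7)*(-1) - 8*(-5)
= 7 - (-40) = 47

47


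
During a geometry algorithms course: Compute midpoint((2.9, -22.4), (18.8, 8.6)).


M = ((2.9+18.8)/2, ((-22.4)+8.6)/2)
= (10.85, -6.9)

(10.85, -6.9)


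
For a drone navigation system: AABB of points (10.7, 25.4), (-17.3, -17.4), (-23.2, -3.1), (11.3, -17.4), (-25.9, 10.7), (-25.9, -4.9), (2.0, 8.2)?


x range: [-25.9, 11.3]
y range: [-17.4, 25.4]
Bounding box: (-25.9,-17.4) to (11.3,25.4)

(-25.9,-17.4) to (11.3,25.4)


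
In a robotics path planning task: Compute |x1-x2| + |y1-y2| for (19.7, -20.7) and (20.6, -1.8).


|19.7-20.6| + |(-20.7)-(-1.8)| = 0.9 + 18.9 = 19.8

19.8


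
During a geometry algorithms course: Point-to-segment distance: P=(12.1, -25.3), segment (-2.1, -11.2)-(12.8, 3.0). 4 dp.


Project P onto AB: t = 0.0268 (clamped to [0,1])
Closest point on segment: (-1.7005, -10.8192)
Distance: 20.0036

20.0036


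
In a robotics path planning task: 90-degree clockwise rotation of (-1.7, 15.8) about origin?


90° CW: (x,y) -> (y, -x)
(-1.7,15.8) -> (15.8, 1.7)

(15.8, 1.7)


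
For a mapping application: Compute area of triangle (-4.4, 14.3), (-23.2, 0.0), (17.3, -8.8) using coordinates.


Area = |x_A(y_B-y_C) + x_B(y_C-y_A) + x_C(y_A-y_B)|/2
= |(-38.72) + 535.92 + 247.39|/2
= 744.59/2 = 372.295

372.295


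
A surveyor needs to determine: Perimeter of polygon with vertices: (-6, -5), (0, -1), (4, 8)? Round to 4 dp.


Sides: (-6, -5)->(0, -1): sqrt(52) = 7.211103, (0, -1)->(4, 8): sqrt(97) = 9.848858, (4, 8)->(-6, -5): sqrt(269) = 16.401219
Sum = 33.46118
Perimeter = 33.4612

33.4612


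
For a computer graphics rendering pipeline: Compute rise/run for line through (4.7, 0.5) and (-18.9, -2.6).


slope = (y2-y1)/(x2-x1) = ((-2.6)-0.5)/((-18.9)-4.7) = (-3.1)/(-23.6) = 0.1314

0.1314


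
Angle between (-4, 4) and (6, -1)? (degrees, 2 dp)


u.v = -28, |u| = sqrt(32) = 5.6569, |v| = sqrt(37) = 6.0828
cos(theta) = u.v/(|u||v|) = -28/sqrt(1184) = -0.813733
theta = acos(-0.813733) = 144.46 degrees

144.46 degrees


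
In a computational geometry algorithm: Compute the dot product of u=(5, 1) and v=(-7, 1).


u . v = u_x*v_x + u_y*v_y = 5*(-7) + 1*1
= (-35) + 1 = -34

-34


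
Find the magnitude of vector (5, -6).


|u| = sqrt(5^2 + (-6)^2) = sqrt(61) = 7.8102

7.8102


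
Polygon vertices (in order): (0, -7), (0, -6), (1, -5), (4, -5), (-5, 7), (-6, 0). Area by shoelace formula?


Shoelace sum: (0*(-6) - 0*(-7)) + (0*(-5) - 1*(-6)) + (1*(-5) - 4*(-5)) + (4*7 - (-5)*(-5)) + ((-5)*0 - (-6)*7) + ((-6)*(-7) - 0*0)
= 108
Area = |108|/2 = 54

54


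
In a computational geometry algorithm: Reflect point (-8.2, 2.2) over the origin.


Reflection over origin: (x,y) -> (-x,-y)
(-8.2, 2.2) -> (8.2, -2.2)

(8.2, -2.2)


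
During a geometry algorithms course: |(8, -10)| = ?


|u| = sqrt(8^2 + (-10)^2) = sqrt(164) = 12.8062

12.8062


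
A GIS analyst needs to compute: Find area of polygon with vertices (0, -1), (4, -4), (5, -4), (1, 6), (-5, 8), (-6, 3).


Shoelace sum: (0*(-4) - 4*(-1)) + (4*(-4) - 5*(-4)) + (5*6 - 1*(-4)) + (1*8 - (-5)*6) + ((-5)*3 - (-6)*8) + ((-6)*(-1) - 0*3)
= 119
Area = |119|/2 = 59.5

59.5


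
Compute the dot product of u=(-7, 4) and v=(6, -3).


u . v = u_x*v_x + u_y*v_y = (-7)*6 + 4*(-3)
= (-42) + (-12) = -54

-54


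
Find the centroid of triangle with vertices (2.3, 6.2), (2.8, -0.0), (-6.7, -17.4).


Centroid = ((x_A+x_B+x_C)/3, (y_A+y_B+y_C)/3)
= ((2.3+2.8+(-6.7))/3, (6.2+0+(-17.4))/3)
= (-0.5333, -3.7333)

(-0.5333, -3.7333)


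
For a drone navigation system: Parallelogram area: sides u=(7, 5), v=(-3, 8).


|u x v| = |7*8 - 5*(-3)|
= |56 - (-15)| = 71

71


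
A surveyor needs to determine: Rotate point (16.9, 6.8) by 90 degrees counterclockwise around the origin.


90° CCW: (x,y) -> (-y, x)
(16.9,6.8) -> (-6.8, 16.9)

(-6.8, 16.9)


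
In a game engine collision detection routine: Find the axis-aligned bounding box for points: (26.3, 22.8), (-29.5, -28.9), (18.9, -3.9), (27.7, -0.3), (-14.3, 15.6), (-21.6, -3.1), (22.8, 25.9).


x range: [-29.5, 27.7]
y range: [-28.9, 25.9]
Bounding box: (-29.5,-28.9) to (27.7,25.9)

(-29.5,-28.9) to (27.7,25.9)


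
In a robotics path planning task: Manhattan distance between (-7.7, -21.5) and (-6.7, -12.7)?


|(-7.7)-(-6.7)| + |(-21.5)-(-12.7)| = 1 + 8.8 = 9.8

9.8


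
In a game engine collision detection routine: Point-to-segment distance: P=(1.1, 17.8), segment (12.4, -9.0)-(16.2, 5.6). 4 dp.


Project P onto AB: t = 1 (clamped to [0,1])
Closest point on segment: (16.2, 5.6)
Distance: 19.4126

19.4126


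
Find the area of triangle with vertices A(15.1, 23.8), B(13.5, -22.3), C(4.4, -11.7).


Area = |x_A(y_B-y_C) + x_B(y_C-y_A) + x_C(y_A-y_B)|/2
= |(-160.06) + (-479.25) + 202.84|/2
= 436.47/2 = 218.235

218.235


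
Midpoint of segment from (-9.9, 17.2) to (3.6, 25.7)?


M = (((-9.9)+3.6)/2, (17.2+25.7)/2)
= (-3.15, 21.45)

(-3.15, 21.45)


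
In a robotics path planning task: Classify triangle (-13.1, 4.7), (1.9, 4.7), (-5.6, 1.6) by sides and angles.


Side lengths squared: AB^2=225, BC^2=65.86, CA^2=65.86
Sorted: [65.86, 65.86, 225]
By sides: Isosceles, By angles: Obtuse

Isosceles, Obtuse


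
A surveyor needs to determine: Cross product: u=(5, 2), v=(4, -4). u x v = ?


u x v = u_x*v_y - u_y*v_x = 5*(-4) - 2*4
= (-20) - 8 = -28

-28


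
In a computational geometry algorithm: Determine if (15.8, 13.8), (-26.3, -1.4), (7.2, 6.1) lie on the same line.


Cross product: ((-26.3)-15.8)*(6.1-13.8) - ((-1.4)-13.8)*(7.2-15.8)
= 193.45

No, not collinear


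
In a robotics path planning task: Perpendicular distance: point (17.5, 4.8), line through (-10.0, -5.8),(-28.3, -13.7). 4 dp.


|cross product| = 23.27
|line direction| = sqrt(397.3) = 19.9324
Distance = 23.27/sqrt(397.3) = 1.1674

1.1674


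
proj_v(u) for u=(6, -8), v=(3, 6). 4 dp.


u.v = -30, |v| = sqrt(45) = 6.7082
Scalar projection = u.v / |v| = -30 / sqrt(45) = -4.4721

-4.4721


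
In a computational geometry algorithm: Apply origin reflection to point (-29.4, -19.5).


Reflection over origin: (x,y) -> (-x,-y)
(-29.4, -19.5) -> (29.4, 19.5)

(29.4, 19.5)


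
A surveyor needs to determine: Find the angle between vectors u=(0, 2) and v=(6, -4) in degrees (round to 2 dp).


u.v = -8, |u| = sqrt(4) = 2, |v| = sqrt(52) = 7.2111
cos(theta) = u.v/(|u||v|) = -8/sqrt(208) = -0.5547
theta = acos(-0.5547) = 123.69 degrees

123.69 degrees


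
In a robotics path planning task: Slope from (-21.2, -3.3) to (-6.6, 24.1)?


slope = (y2-y1)/(x2-x1) = (24.1-(-3.3))/((-6.6)-(-21.2)) = 27.4/14.6 = 1.8767

1.8767


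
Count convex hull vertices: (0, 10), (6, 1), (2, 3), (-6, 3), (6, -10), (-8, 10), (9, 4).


Convex hull vertices (CCW): (-8, 10), (-6, 3), (6, -10), (9, 4), (0, 10)
Count = 5

5


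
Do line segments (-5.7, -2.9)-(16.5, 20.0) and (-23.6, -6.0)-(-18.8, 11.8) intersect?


Cross products: d1=-303.74, d2=-588.98, d3=341.09, d4=626.33
d1*d2 < 0 and d3*d4 < 0? no

No, they don't intersect


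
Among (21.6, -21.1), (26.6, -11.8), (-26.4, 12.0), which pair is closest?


d(P0,P1) = 10.5589, d(P0,P2) = 58.3062, d(P1,P2) = 58.0985
Closest: P0 and P1

Closest pair: (21.6, -21.1) and (26.6, -11.8), distance = 10.5589


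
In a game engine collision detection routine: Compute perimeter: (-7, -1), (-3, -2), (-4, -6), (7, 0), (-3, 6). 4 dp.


Sides: (-7, -1)->(-3, -2): sqrt(17) = 4.123106, (-3, -2)->(-4, -6): sqrt(17) = 4.123106, (-4, -6)->(7, 0): sqrt(157) = 12.529964, (7, 0)->(-3, 6): sqrt(136) = 11.661904, (-3, 6)->(-7, -1): sqrt(65) = 8.062258
Sum = 40.500338
Perimeter = 40.5003

40.5003


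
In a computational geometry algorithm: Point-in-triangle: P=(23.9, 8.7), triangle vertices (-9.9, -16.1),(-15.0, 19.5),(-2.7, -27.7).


Cross products: AB x AP = -1329.76, BC x BP = 1703.24, CA x CP = -570.64
All same sign? no

No, outside


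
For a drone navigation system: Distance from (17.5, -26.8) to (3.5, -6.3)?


dx=-14, dy=20.5
d^2 = (-14)^2 + 20.5^2 = 616.25
d = sqrt(616.25) = 24.8244

24.8244


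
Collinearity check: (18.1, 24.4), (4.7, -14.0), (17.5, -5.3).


Cross product: (4.7-18.1)*((-5.3)-24.4) - ((-14)-24.4)*(17.5-18.1)
= 374.94

No, not collinear


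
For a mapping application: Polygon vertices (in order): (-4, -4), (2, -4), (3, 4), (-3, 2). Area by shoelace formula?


Shoelace sum: ((-4)*(-4) - 2*(-4)) + (2*4 - 3*(-4)) + (3*2 - (-3)*4) + ((-3)*(-4) - (-4)*2)
= 82
Area = |82|/2 = 41

41


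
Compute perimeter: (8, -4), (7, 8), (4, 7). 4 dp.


Sides: (8, -4)->(7, 8): sqrt(145) = 12.041595, (7, 8)->(4, 7): sqrt(10) = 3.162278, (4, 7)->(8, -4): sqrt(137) = 11.7047
Sum = 26.908573
Perimeter = 26.9086

26.9086


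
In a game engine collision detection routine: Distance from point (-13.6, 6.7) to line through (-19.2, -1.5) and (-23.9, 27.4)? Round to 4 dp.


|cross product| = 200.38
|line direction| = sqrt(857.3) = 29.2797
Distance = 200.38/sqrt(857.3) = 6.8437

6.8437


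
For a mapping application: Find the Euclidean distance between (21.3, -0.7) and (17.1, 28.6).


dx=-4.2, dy=29.3
d^2 = (-4.2)^2 + 29.3^2 = 876.13
d = sqrt(876.13) = 29.5995

29.5995


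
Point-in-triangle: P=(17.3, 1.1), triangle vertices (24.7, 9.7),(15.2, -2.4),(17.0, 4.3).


Cross products: AB x AP = -7.84, BC x BP = -7.77, CA x CP = -26.26
All same sign? yes

Yes, inside


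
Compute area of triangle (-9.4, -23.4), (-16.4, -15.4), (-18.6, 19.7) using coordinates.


Area = |x_A(y_B-y_C) + x_B(y_C-y_A) + x_C(y_A-y_B)|/2
= |329.94 + (-706.84) + 148.8|/2
= 228.1/2 = 114.05

114.05


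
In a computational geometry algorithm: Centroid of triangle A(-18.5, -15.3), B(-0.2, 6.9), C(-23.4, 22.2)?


Centroid = ((x_A+x_B+x_C)/3, (y_A+y_B+y_C)/3)
= (((-18.5)+(-0.2)+(-23.4))/3, ((-15.3)+6.9+22.2)/3)
= (-14.0333, 4.6)

(-14.0333, 4.6)


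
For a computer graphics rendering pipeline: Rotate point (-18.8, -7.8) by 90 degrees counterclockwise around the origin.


90° CCW: (x,y) -> (-y, x)
(-18.8,-7.8) -> (7.8, -18.8)

(7.8, -18.8)


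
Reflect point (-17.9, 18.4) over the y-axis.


Reflection over y-axis: (x,y) -> (-x,y)
(-17.9, 18.4) -> (17.9, 18.4)

(17.9, 18.4)


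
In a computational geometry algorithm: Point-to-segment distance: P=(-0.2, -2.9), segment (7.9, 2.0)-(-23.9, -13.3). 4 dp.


Project P onto AB: t = 0.267 (clamped to [0,1])
Closest point on segment: (-0.5918, -2.0857)
Distance: 0.9037

0.9037


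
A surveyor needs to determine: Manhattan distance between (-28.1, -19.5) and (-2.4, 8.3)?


|(-28.1)-(-2.4)| + |(-19.5)-8.3| = 25.7 + 27.8 = 53.5

53.5


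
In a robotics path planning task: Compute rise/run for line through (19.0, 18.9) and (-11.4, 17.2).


slope = (y2-y1)/(x2-x1) = (17.2-18.9)/((-11.4)-19) = (-1.7)/(-30.4) = 0.0559

0.0559


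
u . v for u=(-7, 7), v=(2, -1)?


u . v = u_x*v_x + u_y*v_y = (-7)*2 + 7*(-1)
= (-14) + (-7) = -21

-21


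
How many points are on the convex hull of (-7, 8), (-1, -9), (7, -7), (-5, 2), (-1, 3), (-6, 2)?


Convex hull vertices (CCW): (-7, 8), (-6, 2), (-1, -9), (7, -7), (-1, 3)
Count = 5

5


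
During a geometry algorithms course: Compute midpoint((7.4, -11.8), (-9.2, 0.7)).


M = ((7.4+(-9.2))/2, ((-11.8)+0.7)/2)
= (-0.9, -5.55)

(-0.9, -5.55)


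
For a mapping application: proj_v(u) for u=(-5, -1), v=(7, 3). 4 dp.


u.v = -38, |v| = sqrt(58) = 7.6158
Scalar projection = u.v / |v| = -38 / sqrt(58) = -4.9896

-4.9896


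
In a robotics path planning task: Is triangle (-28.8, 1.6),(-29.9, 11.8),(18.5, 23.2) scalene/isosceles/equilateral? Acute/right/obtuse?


Side lengths squared: AB^2=105.25, BC^2=2472.52, CA^2=2703.85
Sorted: [105.25, 2472.52, 2703.85]
By sides: Scalene, By angles: Obtuse

Scalene, Obtuse


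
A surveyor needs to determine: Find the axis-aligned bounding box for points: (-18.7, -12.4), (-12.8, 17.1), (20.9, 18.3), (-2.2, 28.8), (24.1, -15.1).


x range: [-18.7, 24.1]
y range: [-15.1, 28.8]
Bounding box: (-18.7,-15.1) to (24.1,28.8)

(-18.7,-15.1) to (24.1,28.8)


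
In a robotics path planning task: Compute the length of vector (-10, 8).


|u| = sqrt((-10)^2 + 8^2) = sqrt(164) = 12.8062

12.8062


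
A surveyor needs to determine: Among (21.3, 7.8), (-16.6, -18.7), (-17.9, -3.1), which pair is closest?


d(P0,P1) = 46.2456, d(P0,P2) = 40.6872, d(P1,P2) = 15.6541
Closest: P1 and P2

Closest pair: (-16.6, -18.7) and (-17.9, -3.1), distance = 15.6541


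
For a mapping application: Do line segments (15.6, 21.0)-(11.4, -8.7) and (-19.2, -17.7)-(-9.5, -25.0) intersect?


Cross products: d1=629.43, d2=310.68, d3=-871.02, d4=-552.27
d1*d2 < 0 and d3*d4 < 0? no

No, they don't intersect


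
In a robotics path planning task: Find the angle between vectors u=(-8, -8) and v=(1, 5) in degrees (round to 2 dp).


u.v = -48, |u| = sqrt(128) = 11.3137, |v| = sqrt(26) = 5.099
cos(theta) = u.v/(|u||v|) = -48/sqrt(3328) = -0.83205
theta = acos(-0.83205) = 146.31 degrees

146.31 degrees


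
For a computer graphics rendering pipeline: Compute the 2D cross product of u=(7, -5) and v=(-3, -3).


u x v = u_x*v_y - u_y*v_x = 7*(-3) - (-5)*(-3)
= (-21) - 15 = -36

-36


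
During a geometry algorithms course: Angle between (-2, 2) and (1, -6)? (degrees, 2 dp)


u.v = -14, |u| = sqrt(8) = 2.8284, |v| = sqrt(37) = 6.0828
cos(theta) = u.v/(|u||v|) = -14/sqrt(296) = -0.813733
theta = acos(-0.813733) = 144.46 degrees

144.46 degrees


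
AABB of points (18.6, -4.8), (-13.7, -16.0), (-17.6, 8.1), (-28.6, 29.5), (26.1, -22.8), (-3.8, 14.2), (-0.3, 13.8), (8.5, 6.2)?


x range: [-28.6, 26.1]
y range: [-22.8, 29.5]
Bounding box: (-28.6,-22.8) to (26.1,29.5)

(-28.6,-22.8) to (26.1,29.5)


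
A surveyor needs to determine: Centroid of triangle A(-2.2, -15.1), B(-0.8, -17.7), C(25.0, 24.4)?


Centroid = ((x_A+x_B+x_C)/3, (y_A+y_B+y_C)/3)
= (((-2.2)+(-0.8)+25)/3, ((-15.1)+(-17.7)+24.4)/3)
= (7.3333, -2.8)

(7.3333, -2.8)


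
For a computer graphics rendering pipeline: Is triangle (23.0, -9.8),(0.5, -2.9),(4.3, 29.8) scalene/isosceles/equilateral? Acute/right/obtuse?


Side lengths squared: AB^2=553.86, BC^2=1083.73, CA^2=1917.85
Sorted: [553.86, 1083.73, 1917.85]
By sides: Scalene, By angles: Obtuse

Scalene, Obtuse


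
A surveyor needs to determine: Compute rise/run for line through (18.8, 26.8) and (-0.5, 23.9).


slope = (y2-y1)/(x2-x1) = (23.9-26.8)/((-0.5)-18.8) = (-2.9)/(-19.3) = 0.1503

0.1503


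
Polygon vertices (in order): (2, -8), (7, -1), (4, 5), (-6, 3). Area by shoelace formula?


Shoelace sum: (2*(-1) - 7*(-8)) + (7*5 - 4*(-1)) + (4*3 - (-6)*5) + ((-6)*(-8) - 2*3)
= 177
Area = |177|/2 = 88.5

88.5


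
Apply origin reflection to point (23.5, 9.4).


Reflection over origin: (x,y) -> (-x,-y)
(23.5, 9.4) -> (-23.5, -9.4)

(-23.5, -9.4)


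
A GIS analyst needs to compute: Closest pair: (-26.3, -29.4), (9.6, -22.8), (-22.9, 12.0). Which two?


d(P0,P1) = 36.5016, d(P0,P2) = 41.5394, d(P1,P2) = 47.6161
Closest: P0 and P1

Closest pair: (-26.3, -29.4) and (9.6, -22.8), distance = 36.5016


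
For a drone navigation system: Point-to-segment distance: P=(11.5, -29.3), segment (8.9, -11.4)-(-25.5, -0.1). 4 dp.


Project P onto AB: t = 0 (clamped to [0,1])
Closest point on segment: (8.9, -11.4)
Distance: 18.0878

18.0878


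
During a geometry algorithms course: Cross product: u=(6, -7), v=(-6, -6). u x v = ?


u x v = u_x*v_y - u_y*v_x = 6*(-6) - (-7)*(-6)
= (-36) - 42 = -78

-78


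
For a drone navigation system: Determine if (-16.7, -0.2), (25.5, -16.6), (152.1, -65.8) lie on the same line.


Cross product: (25.5-(-16.7))*((-65.8)-(-0.2)) - ((-16.6)-(-0.2))*(152.1-(-16.7))
= 0

Yes, collinear


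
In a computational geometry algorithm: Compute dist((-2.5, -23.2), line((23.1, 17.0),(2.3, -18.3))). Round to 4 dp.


|cross product| = 67.52
|line direction| = sqrt(1678.73) = 40.9723
Distance = 67.52/sqrt(1678.73) = 1.6479

1.6479


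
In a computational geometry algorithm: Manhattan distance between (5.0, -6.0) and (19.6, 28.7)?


|5-19.6| + |(-6)-28.7| = 14.6 + 34.7 = 49.3

49.3


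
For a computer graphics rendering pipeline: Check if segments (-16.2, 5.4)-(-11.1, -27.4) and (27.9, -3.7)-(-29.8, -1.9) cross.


Cross products: d1=-445.69, d2=1437.69, d3=1400.07, d4=-483.31
d1*d2 < 0 and d3*d4 < 0? yes

Yes, they intersect


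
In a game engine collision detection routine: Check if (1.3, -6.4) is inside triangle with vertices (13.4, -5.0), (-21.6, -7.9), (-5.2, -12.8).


Cross products: AB x AP = 13.91, BC x BP = 136.81, CA x CP = 68.34
All same sign? yes

Yes, inside


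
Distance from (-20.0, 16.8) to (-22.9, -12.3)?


dx=-2.9, dy=-29.1
d^2 = (-2.9)^2 + (-29.1)^2 = 855.22
d = sqrt(855.22) = 29.2441

29.2441


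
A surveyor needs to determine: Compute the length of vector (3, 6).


|u| = sqrt(3^2 + 6^2) = sqrt(45) = 6.7082

6.7082


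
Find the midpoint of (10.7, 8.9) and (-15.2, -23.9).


M = ((10.7+(-15.2))/2, (8.9+(-23.9))/2)
= (-2.25, -7.5)

(-2.25, -7.5)


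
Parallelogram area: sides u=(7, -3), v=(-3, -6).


|u x v| = |7*(-6) - (-3)*(-3)|
= |(-42) - 9| = 51

51


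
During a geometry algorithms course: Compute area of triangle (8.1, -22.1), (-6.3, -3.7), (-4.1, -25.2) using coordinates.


Area = |x_A(y_B-y_C) + x_B(y_C-y_A) + x_C(y_A-y_B)|/2
= |174.15 + 19.53 + 75.44|/2
= 269.12/2 = 134.56

134.56


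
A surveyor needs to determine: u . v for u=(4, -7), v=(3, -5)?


u . v = u_x*v_x + u_y*v_y = 4*3 + (-7)*(-5)
= 12 + 35 = 47

47


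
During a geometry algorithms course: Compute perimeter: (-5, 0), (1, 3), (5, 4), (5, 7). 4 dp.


Sides: (-5, 0)->(1, 3): sqrt(45) = 6.708204, (1, 3)->(5, 4): sqrt(17) = 4.123106, (5, 4)->(5, 7): sqrt(9) = 3, (5, 7)->(-5, 0): sqrt(149) = 12.206556
Sum = 26.037866
Perimeter = 26.0379

26.0379


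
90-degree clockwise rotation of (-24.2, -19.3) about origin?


90° CW: (x,y) -> (y, -x)
(-24.2,-19.3) -> (-19.3, 24.2)

(-19.3, 24.2)


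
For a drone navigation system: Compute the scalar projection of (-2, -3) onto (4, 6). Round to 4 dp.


u.v = -26, |v| = sqrt(52) = 7.2111
Scalar projection = u.v / |v| = -26 / sqrt(52) = -3.6056

-3.6056


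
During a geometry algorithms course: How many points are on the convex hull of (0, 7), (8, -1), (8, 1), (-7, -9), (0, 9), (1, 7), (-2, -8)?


Convex hull vertices (CCW): (-7, -9), (-2, -8), (8, -1), (8, 1), (0, 9)
Count = 5

5


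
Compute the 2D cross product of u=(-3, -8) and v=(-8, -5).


u x v = u_x*v_y - u_y*v_x = (-3)*(-5) - (-8)*(-8)
= 15 - 64 = -49

-49


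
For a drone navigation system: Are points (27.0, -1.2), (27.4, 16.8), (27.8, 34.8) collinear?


Cross product: (27.4-27)*(34.8-(-1.2)) - (16.8-(-1.2))*(27.8-27)
= 0

Yes, collinear


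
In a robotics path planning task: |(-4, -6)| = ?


|u| = sqrt((-4)^2 + (-6)^2) = sqrt(52) = 7.2111

7.2111


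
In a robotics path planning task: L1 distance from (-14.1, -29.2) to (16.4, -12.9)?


|(-14.1)-16.4| + |(-29.2)-(-12.9)| = 30.5 + 16.3 = 46.8

46.8


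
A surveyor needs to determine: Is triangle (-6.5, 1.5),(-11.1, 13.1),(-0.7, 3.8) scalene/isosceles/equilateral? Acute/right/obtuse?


Side lengths squared: AB^2=155.72, BC^2=194.65, CA^2=38.93
Sorted: [38.93, 155.72, 194.65]
By sides: Scalene, By angles: Right

Scalene, Right


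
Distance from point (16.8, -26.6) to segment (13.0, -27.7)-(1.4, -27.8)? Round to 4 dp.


Project P onto AB: t = 0 (clamped to [0,1])
Closest point on segment: (13, -27.7)
Distance: 3.956

3.956


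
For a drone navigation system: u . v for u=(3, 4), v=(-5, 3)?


u . v = u_x*v_x + u_y*v_y = 3*(-5) + 4*3
= (-15) + 12 = -3

-3


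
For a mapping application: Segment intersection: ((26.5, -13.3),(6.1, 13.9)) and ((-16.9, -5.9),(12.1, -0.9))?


Cross products: d1=-431.6, d2=459.2, d3=1029.52, d4=138.72
d1*d2 < 0 and d3*d4 < 0? no

No, they don't intersect


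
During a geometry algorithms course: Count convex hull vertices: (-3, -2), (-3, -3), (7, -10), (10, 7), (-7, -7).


Convex hull vertices (CCW): (-7, -7), (7, -10), (10, 7), (-3, -2)
Count = 4

4


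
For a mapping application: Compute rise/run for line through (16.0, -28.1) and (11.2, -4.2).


slope = (y2-y1)/(x2-x1) = ((-4.2)-(-28.1))/(11.2-16) = 23.9/(-4.8) = -4.9792

-4.9792


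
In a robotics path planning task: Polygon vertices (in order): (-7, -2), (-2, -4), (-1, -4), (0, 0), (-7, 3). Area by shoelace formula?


Shoelace sum: ((-7)*(-4) - (-2)*(-2)) + ((-2)*(-4) - (-1)*(-4)) + ((-1)*0 - 0*(-4)) + (0*3 - (-7)*0) + ((-7)*(-2) - (-7)*3)
= 63
Area = |63|/2 = 31.5

31.5


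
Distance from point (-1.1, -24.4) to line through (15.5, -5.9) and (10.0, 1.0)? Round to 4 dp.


|cross product| = 216.29
|line direction| = sqrt(77.86) = 8.8238
Distance = 216.29/sqrt(77.86) = 24.512

24.512


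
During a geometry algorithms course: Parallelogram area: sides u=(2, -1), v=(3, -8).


|u x v| = |2*(-8) - (-1)*3|
= |(-16) - (-3)| = 13

13


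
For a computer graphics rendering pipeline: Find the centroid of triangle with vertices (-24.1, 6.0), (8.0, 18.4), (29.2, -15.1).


Centroid = ((x_A+x_B+x_C)/3, (y_A+y_B+y_C)/3)
= (((-24.1)+8+29.2)/3, (6+18.4+(-15.1))/3)
= (4.3667, 3.1)

(4.3667, 3.1)


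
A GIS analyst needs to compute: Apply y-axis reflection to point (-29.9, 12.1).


Reflection over y-axis: (x,y) -> (-x,y)
(-29.9, 12.1) -> (29.9, 12.1)

(29.9, 12.1)


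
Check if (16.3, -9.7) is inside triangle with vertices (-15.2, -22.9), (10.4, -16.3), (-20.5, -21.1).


Cross products: AB x AP = 130.02, BC x BP = -175.62, CA x CP = 126.66
All same sign? no

No, outside


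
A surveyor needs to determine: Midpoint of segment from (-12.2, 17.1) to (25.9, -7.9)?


M = (((-12.2)+25.9)/2, (17.1+(-7.9))/2)
= (6.85, 4.6)

(6.85, 4.6)


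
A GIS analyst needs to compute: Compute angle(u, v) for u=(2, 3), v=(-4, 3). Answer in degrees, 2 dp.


u.v = 1, |u| = sqrt(13) = 3.6056, |v| = sqrt(25) = 5
cos(theta) = u.v/(|u||v|) = 1/sqrt(325) = 0.05547
theta = acos(0.05547) = 86.82 degrees

86.82 degrees


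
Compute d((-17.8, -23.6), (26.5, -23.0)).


dx=44.3, dy=0.6
d^2 = 44.3^2 + 0.6^2 = 1962.85
d = sqrt(1962.85) = 44.3041

44.3041


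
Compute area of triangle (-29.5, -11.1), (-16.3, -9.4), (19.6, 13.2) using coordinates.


Area = |x_A(y_B-y_C) + x_B(y_C-y_A) + x_C(y_A-y_B)|/2
= |666.7 + (-396.09) + (-33.32)|/2
= 237.29/2 = 118.645

118.645


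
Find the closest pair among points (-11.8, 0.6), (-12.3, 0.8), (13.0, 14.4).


d(P0,P1) = 0.5385, d(P0,P2) = 28.381, d(P1,P2) = 28.7237
Closest: P0 and P1

Closest pair: (-11.8, 0.6) and (-12.3, 0.8), distance = 0.5385


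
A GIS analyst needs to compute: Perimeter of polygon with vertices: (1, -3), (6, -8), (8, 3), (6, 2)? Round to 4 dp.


Sides: (1, -3)->(6, -8): sqrt(50) = 7.071068, (6, -8)->(8, 3): sqrt(125) = 11.18034, (8, 3)->(6, 2): sqrt(5) = 2.236068, (6, 2)->(1, -3): sqrt(50) = 7.071068
Sum = 27.558544
Perimeter = 27.5585

27.5585


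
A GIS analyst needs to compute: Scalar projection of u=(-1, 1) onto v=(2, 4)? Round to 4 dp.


u.v = 2, |v| = sqrt(20) = 4.4721
Scalar projection = u.v / |v| = 2 / sqrt(20) = 0.4472

0.4472


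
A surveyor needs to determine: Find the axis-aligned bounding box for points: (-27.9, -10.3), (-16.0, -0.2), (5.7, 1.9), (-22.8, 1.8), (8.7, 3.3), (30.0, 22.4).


x range: [-27.9, 30]
y range: [-10.3, 22.4]
Bounding box: (-27.9,-10.3) to (30,22.4)

(-27.9,-10.3) to (30,22.4)


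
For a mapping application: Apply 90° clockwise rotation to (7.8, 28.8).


90° CW: (x,y) -> (y, -x)
(7.8,28.8) -> (28.8, -7.8)

(28.8, -7.8)


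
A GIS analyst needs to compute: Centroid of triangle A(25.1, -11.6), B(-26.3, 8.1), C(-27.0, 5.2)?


Centroid = ((x_A+x_B+x_C)/3, (y_A+y_B+y_C)/3)
= ((25.1+(-26.3)+(-27))/3, ((-11.6)+8.1+5.2)/3)
= (-9.4, 0.5667)

(-9.4, 0.5667)


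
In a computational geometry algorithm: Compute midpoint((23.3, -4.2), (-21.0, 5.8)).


M = ((23.3+(-21))/2, ((-4.2)+5.8)/2)
= (1.15, 0.8)

(1.15, 0.8)


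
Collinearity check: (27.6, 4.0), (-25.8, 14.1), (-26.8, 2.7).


Cross product: ((-25.8)-27.6)*(2.7-4) - (14.1-4)*((-26.8)-27.6)
= 618.86

No, not collinear


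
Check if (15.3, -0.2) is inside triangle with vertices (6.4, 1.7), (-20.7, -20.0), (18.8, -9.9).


Cross products: AB x AP = 244.62, BC x BP = 418.5, CA x CP = -79.68
All same sign? no

No, outside


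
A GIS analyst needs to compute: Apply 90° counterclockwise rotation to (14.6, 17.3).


90° CCW: (x,y) -> (-y, x)
(14.6,17.3) -> (-17.3, 14.6)

(-17.3, 14.6)


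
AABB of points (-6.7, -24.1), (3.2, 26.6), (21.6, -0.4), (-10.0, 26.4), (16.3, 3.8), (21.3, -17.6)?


x range: [-10, 21.6]
y range: [-24.1, 26.6]
Bounding box: (-10,-24.1) to (21.6,26.6)

(-10,-24.1) to (21.6,26.6)


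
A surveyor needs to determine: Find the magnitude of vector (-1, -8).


|u| = sqrt((-1)^2 + (-8)^2) = sqrt(65) = 8.0623

8.0623


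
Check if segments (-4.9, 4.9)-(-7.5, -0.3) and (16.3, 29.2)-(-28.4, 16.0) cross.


Cross products: d1=806.37, d2=1004.49, d3=47.06, d4=-151.06
d1*d2 < 0 and d3*d4 < 0? no

No, they don't intersect


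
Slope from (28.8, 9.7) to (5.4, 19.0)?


slope = (y2-y1)/(x2-x1) = (19-9.7)/(5.4-28.8) = 9.3/(-23.4) = -0.3974

-0.3974


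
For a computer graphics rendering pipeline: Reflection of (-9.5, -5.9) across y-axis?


Reflection over y-axis: (x,y) -> (-x,y)
(-9.5, -5.9) -> (9.5, -5.9)

(9.5, -5.9)


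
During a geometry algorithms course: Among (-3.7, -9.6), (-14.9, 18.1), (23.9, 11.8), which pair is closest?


d(P0,P1) = 29.8786, d(P0,P2) = 34.9245, d(P1,P2) = 39.3081
Closest: P0 and P1

Closest pair: (-3.7, -9.6) and (-14.9, 18.1), distance = 29.8786


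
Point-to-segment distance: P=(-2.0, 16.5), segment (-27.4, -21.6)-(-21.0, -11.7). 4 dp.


Project P onto AB: t = 1 (clamped to [0,1])
Closest point on segment: (-21, -11.7)
Distance: 34.0035

34.0035


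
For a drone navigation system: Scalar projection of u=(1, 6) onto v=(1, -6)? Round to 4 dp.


u.v = -35, |v| = sqrt(37) = 6.0828
Scalar projection = u.v / |v| = -35 / sqrt(37) = -5.754

-5.754


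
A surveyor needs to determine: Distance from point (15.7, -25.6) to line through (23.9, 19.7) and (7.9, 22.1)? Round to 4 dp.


|cross product| = 744.48
|line direction| = sqrt(261.76) = 16.179
Distance = 744.48/sqrt(261.76) = 46.0152

46.0152


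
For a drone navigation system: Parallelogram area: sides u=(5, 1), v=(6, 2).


|u x v| = |5*2 - 1*6|
= |10 - 6| = 4

4


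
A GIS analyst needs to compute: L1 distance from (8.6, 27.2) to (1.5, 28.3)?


|8.6-1.5| + |27.2-28.3| = 7.1 + 1.1 = 8.2

8.2


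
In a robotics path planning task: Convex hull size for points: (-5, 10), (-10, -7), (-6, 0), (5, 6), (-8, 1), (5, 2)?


Convex hull vertices (CCW): (-10, -7), (5, 2), (5, 6), (-5, 10), (-8, 1)
Count = 5

5


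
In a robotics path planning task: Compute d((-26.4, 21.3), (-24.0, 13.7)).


dx=2.4, dy=-7.6
d^2 = 2.4^2 + (-7.6)^2 = 63.52
d = sqrt(63.52) = 7.9699

7.9699


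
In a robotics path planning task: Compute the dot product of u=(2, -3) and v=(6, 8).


u . v = u_x*v_x + u_y*v_y = 2*6 + (-3)*8
= 12 + (-24) = -12

-12


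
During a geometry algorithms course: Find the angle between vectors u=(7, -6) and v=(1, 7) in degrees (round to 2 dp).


u.v = -35, |u| = sqrt(85) = 9.2195, |v| = sqrt(50) = 7.0711
cos(theta) = u.v/(|u||v|) = -35/sqrt(4250) = -0.536875
theta = acos(-0.536875) = 122.47 degrees

122.47 degrees


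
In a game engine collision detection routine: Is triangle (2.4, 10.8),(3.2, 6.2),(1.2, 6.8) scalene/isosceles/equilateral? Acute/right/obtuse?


Side lengths squared: AB^2=21.8, BC^2=4.36, CA^2=17.44
Sorted: [4.36, 17.44, 21.8]
By sides: Scalene, By angles: Right

Scalene, Right


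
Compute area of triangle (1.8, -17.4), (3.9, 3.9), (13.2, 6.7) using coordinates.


Area = |x_A(y_B-y_C) + x_B(y_C-y_A) + x_C(y_A-y_B)|/2
= |(-5.04) + 93.99 + (-281.16)|/2
= 192.21/2 = 96.105

96.105


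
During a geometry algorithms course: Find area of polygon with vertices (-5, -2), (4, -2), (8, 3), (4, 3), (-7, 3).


Shoelace sum: ((-5)*(-2) - 4*(-2)) + (4*3 - 8*(-2)) + (8*3 - 4*3) + (4*3 - (-7)*3) + ((-7)*(-2) - (-5)*3)
= 120
Area = |120|/2 = 60

60


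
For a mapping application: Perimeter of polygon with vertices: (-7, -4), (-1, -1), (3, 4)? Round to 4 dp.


Sides: (-7, -4)->(-1, -1): sqrt(45) = 6.708204, (-1, -1)->(3, 4): sqrt(41) = 6.403124, (3, 4)->(-7, -4): sqrt(164) = 12.806248
Sum = 25.917576
Perimeter = 25.9176

25.9176


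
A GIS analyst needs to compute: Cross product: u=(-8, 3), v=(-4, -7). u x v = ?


u x v = u_x*v_y - u_y*v_x = (-8)*(-7) - 3*(-4)
= 56 - (-12) = 68

68


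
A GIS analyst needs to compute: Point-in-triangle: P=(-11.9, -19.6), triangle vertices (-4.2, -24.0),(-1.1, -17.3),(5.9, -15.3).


Cross products: AB x AP = 65.23, BC x BP = 5.5, CA x CP = -111.43
All same sign? no

No, outside


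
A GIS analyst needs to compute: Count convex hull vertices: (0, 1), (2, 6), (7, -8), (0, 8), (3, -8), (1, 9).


Convex hull vertices (CCW): (0, 1), (3, -8), (7, -8), (1, 9), (0, 8)
Count = 5

5


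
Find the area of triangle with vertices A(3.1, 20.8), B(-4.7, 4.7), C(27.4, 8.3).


Area = |x_A(y_B-y_C) + x_B(y_C-y_A) + x_C(y_A-y_B)|/2
= |(-11.16) + 58.75 + 441.14|/2
= 488.73/2 = 244.365

244.365


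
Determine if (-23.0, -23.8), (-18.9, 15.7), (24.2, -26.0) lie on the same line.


Cross product: ((-18.9)-(-23))*((-26)-(-23.8)) - (15.7-(-23.8))*(24.2-(-23))
= -1873.42

No, not collinear


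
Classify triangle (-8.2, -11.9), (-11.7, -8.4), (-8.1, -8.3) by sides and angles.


Side lengths squared: AB^2=24.5, BC^2=12.97, CA^2=12.97
Sorted: [12.97, 12.97, 24.5]
By sides: Isosceles, By angles: Acute

Isosceles, Acute


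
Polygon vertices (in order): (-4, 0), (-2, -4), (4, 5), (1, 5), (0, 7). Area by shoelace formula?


Shoelace sum: ((-4)*(-4) - (-2)*0) + ((-2)*5 - 4*(-4)) + (4*5 - 1*5) + (1*7 - 0*5) + (0*0 - (-4)*7)
= 72
Area = |72|/2 = 36

36


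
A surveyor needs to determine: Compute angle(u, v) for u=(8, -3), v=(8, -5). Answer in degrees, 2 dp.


u.v = 79, |u| = sqrt(73) = 8.544, |v| = sqrt(89) = 9.434
cos(theta) = u.v/(|u||v|) = 79/sqrt(6497) = 0.980101
theta = acos(0.980101) = 11.45 degrees

11.45 degrees


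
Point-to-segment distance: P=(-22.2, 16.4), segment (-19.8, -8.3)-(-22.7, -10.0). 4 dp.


Project P onto AB: t = 0 (clamped to [0,1])
Closest point on segment: (-19.8, -8.3)
Distance: 24.8163

24.8163


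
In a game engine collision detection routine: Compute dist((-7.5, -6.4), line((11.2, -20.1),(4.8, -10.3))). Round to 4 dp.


|cross product| = 95.58
|line direction| = sqrt(137) = 11.7047
Distance = 95.58/sqrt(137) = 8.166

8.166


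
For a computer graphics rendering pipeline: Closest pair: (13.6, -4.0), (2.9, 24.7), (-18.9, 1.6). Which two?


d(P0,P1) = 30.6297, d(P0,P2) = 32.9789, d(P1,P2) = 31.7624
Closest: P0 and P1

Closest pair: (13.6, -4.0) and (2.9, 24.7), distance = 30.6297


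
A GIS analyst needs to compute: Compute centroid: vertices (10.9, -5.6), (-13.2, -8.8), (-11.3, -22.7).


Centroid = ((x_A+x_B+x_C)/3, (y_A+y_B+y_C)/3)
= ((10.9+(-13.2)+(-11.3))/3, ((-5.6)+(-8.8)+(-22.7))/3)
= (-4.5333, -12.3667)

(-4.5333, -12.3667)


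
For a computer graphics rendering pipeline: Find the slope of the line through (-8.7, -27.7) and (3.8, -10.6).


slope = (y2-y1)/(x2-x1) = ((-10.6)-(-27.7))/(3.8-(-8.7)) = 17.1/12.5 = 1.368

1.368


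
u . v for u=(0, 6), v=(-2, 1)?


u . v = u_x*v_x + u_y*v_y = 0*(-2) + 6*1
= 0 + 6 = 6

6


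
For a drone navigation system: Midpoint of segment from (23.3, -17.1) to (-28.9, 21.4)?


M = ((23.3+(-28.9))/2, ((-17.1)+21.4)/2)
= (-2.8, 2.15)

(-2.8, 2.15)


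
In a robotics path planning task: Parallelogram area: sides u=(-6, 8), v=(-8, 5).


|u x v| = |(-6)*5 - 8*(-8)|
= |(-30) - (-64)| = 34

34


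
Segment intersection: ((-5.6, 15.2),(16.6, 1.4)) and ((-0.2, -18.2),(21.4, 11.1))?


Cross products: d1=879.66, d2=-68.88, d3=-666.96, d4=281.58
d1*d2 < 0 and d3*d4 < 0? yes

Yes, they intersect


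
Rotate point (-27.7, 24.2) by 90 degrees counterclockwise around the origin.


90° CCW: (x,y) -> (-y, x)
(-27.7,24.2) -> (-24.2, -27.7)

(-24.2, -27.7)


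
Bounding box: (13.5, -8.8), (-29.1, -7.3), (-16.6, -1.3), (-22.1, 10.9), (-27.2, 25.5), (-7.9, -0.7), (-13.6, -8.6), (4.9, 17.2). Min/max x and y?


x range: [-29.1, 13.5]
y range: [-8.8, 25.5]
Bounding box: (-29.1,-8.8) to (13.5,25.5)

(-29.1,-8.8) to (13.5,25.5)


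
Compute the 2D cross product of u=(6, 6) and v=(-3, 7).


u x v = u_x*v_y - u_y*v_x = 6*7 - 6*(-3)
= 42 - (-18) = 60

60


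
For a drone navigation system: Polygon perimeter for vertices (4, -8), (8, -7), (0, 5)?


Sides: (4, -8)->(8, -7): sqrt(17) = 4.123106, (8, -7)->(0, 5): sqrt(208) = 14.422205, (0, 5)->(4, -8): sqrt(185) = 13.601471
Sum = 32.146782
Perimeter = 32.1468

32.1468


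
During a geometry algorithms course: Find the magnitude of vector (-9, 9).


|u| = sqrt((-9)^2 + 9^2) = sqrt(162) = 12.7279

12.7279


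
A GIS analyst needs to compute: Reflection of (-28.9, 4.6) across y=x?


Reflection over y=x: (x,y) -> (y,x)
(-28.9, 4.6) -> (4.6, -28.9)

(4.6, -28.9)


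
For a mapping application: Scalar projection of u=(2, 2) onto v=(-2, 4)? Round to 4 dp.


u.v = 4, |v| = sqrt(20) = 4.4721
Scalar projection = u.v / |v| = 4 / sqrt(20) = 0.8944

0.8944


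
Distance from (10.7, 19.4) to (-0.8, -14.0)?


dx=-11.5, dy=-33.4
d^2 = (-11.5)^2 + (-33.4)^2 = 1247.81
d = sqrt(1247.81) = 35.3244

35.3244


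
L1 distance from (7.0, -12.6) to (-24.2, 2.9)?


|7-(-24.2)| + |(-12.6)-2.9| = 31.2 + 15.5 = 46.7

46.7


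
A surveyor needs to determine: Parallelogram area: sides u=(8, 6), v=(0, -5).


|u x v| = |8*(-5) - 6*0|
= |(-40) - 0| = 40

40


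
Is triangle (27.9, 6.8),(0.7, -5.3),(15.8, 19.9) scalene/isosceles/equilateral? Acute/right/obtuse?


Side lengths squared: AB^2=886.25, BC^2=863.05, CA^2=318.02
Sorted: [318.02, 863.05, 886.25]
By sides: Scalene, By angles: Acute

Scalene, Acute


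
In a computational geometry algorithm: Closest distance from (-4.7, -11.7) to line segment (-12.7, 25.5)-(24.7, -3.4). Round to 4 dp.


Project P onto AB: t = 0.6152 (clamped to [0,1])
Closest point on segment: (10.3075, 7.7215)
Distance: 24.5442

24.5442


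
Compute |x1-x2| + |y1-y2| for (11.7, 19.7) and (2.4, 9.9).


|11.7-2.4| + |19.7-9.9| = 9.3 + 9.8 = 19.1

19.1


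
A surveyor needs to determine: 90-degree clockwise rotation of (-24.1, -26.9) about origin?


90° CW: (x,y) -> (y, -x)
(-24.1,-26.9) -> (-26.9, 24.1)

(-26.9, 24.1)


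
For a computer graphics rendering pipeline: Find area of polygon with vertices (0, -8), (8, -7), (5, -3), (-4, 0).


Shoelace sum: (0*(-7) - 8*(-8)) + (8*(-3) - 5*(-7)) + (5*0 - (-4)*(-3)) + ((-4)*(-8) - 0*0)
= 95
Area = |95|/2 = 47.5

47.5


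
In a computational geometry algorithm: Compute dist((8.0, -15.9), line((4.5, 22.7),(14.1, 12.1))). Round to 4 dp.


|cross product| = 333.46
|line direction| = sqrt(204.52) = 14.301
Distance = 333.46/sqrt(204.52) = 23.3172

23.3172


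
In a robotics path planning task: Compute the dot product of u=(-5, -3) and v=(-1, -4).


u . v = u_x*v_x + u_y*v_y = (-5)*(-1) + (-3)*(-4)
= 5 + 12 = 17

17


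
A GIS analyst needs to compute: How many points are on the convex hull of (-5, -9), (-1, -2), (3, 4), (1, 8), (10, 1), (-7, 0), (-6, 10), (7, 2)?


Convex hull vertices (CCW): (-7, 0), (-5, -9), (10, 1), (1, 8), (-6, 10)
Count = 5

5


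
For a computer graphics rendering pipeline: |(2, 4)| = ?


|u| = sqrt(2^2 + 4^2) = sqrt(20) = 4.4721

4.4721


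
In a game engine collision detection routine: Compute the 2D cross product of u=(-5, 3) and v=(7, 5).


u x v = u_x*v_y - u_y*v_x = (-5)*5 - 3*7
= (-25) - 21 = -46

-46


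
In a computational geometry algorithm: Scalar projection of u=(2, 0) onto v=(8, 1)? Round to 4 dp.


u.v = 16, |v| = sqrt(65) = 8.0623
Scalar projection = u.v / |v| = 16 / sqrt(65) = 1.9846

1.9846


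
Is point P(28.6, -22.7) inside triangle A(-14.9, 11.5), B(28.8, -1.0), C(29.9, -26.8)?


Cross products: AB x AP = -950.79, BC x BP = -29.03, CA x CP = -133.89
All same sign? yes

Yes, inside


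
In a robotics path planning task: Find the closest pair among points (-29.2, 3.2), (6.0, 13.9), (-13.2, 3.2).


d(P0,P1) = 36.7904, d(P0,P2) = 16, d(P1,P2) = 21.9802
Closest: P0 and P2

Closest pair: (-29.2, 3.2) and (-13.2, 3.2), distance = 16


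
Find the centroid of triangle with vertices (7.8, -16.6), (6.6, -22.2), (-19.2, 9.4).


Centroid = ((x_A+x_B+x_C)/3, (y_A+y_B+y_C)/3)
= ((7.8+6.6+(-19.2))/3, ((-16.6)+(-22.2)+9.4)/3)
= (-1.6, -9.8)

(-1.6, -9.8)


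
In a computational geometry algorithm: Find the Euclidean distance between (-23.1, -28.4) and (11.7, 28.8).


dx=34.8, dy=57.2
d^2 = 34.8^2 + 57.2^2 = 4482.88
d = sqrt(4482.88) = 66.9543

66.9543
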